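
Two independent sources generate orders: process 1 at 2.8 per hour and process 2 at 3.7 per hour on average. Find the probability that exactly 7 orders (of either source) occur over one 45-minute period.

0.0991

Independent Poisson processes superpose: combined rate λ = 2.8 + 3.7 = 6.5 per hour.
Over the interval, μ = 6.5 × 0.75 = 4.875 (a 45-minute period = 0.75 hours).
P(N = 7) = e^(−4.875) · 4.875^7/7! ≈ 0.0991.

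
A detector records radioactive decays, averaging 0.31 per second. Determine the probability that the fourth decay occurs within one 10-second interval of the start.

Over the interval, μ = 0.31 × 10 = 3.1 (a 10-second interval = 10 seconds).
The fourth arrival falls in the interval iff at least 4 events occur there: P(S_4 ≤ t) = P(N ≥ 4) = 1 − P(N ≤ 3) ≈ 0.3752.

0.3752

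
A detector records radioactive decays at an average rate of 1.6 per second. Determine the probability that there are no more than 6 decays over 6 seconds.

Over the interval, μ = 1.6 × 6 = 9.6 (6 seconds).
P(N ≤ 6) = Σ_{j=0}^{6} e^(−μ) μ^j/j! ≈ 0.1574.

0.1574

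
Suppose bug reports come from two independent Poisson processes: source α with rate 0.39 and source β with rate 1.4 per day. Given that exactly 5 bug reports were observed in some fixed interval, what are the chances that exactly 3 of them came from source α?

0.0633

Given the total, each event is independently from source α with probability p = λ_α/(λ_α+λ_β) = 0.39/1.79 ≈ 0.2179.
So K ~ Binomial(5, 0.39/1.79): P(K = 3) = C(5,3) · (0.39/1.79)^3 · (1.4/1.79)^2 ≈ 0.0633.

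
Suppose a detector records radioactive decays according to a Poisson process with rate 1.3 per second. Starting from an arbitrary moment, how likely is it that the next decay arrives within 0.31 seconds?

0.3317

Inter-arrival times are exponential with rate λ = 1.3 per second.
P(T ≤ 0.31) = 1 − e^(−λt) = 1 − e^(−1.3 × 0.31) = 1 − e^(−0.403) ≈ 0.3317.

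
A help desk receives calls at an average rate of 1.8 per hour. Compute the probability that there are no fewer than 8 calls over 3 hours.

Over the interval, μ = 1.8 × 3 = 5.4 (3 hours).
P(N ≥ 8) = 1 − P(N ≤ 7) = 1 − Σ_{j=0}^{7} e^(−μ) μ^j/j! ≈ 0.1783.

0.1783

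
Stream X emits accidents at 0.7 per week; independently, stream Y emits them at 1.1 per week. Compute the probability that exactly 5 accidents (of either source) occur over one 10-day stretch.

Independent Poisson processes superpose: combined rate λ = 0.7 + 1.1 = 1.8 per week.
Over the interval, μ = 1.8 × 10/7 ≈ 2.57143 (a 10-day stretch = 10/7 weeks).
P(N = 5) = e^(−2.57143) · 2.57143^5/5! ≈ 0.0716.

0.0716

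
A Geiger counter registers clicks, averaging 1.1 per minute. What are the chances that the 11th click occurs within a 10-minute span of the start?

Over the interval, μ = 1.1 × 10 = 11 (a 10-minute span = 10 minutes).
The 11th arrival falls in the interval iff at least 11 events occur there: P(S_11 ≤ t) = P(N ≥ 11) = 1 − P(N ≤ 10) ≈ 0.5401.

0.5401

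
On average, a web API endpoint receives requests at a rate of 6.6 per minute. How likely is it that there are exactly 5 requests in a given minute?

With mean μ = 6.6 per minute,
P(N = 5) = e^(−μ) μ^5/5! = e^(−6.6) · 6.6^5/120 ≈ 0.1420.

0.1420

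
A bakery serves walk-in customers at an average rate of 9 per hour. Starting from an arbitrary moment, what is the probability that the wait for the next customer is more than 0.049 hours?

0.6434

The wait for the next event is exponential with rate λ = 9 per hour.
P(T > 0.049) = e^(−λt) = e^(−9 × 0.049) = e^(−0.441) ≈ 0.6434.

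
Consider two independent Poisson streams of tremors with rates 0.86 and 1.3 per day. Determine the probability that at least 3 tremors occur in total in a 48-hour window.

0.8051

Independent Poisson processes superpose: combined rate λ = 0.86 + 1.3 = 2.16 per day.
Over the interval, μ = 2.16 × 2 = 4.32 (a 48-hour window = 2 days).
P(N ≥ 3) = 1 − P(N ≤ 2) ≈ 0.8051.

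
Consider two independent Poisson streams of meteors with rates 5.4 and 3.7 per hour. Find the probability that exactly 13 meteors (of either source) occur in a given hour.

0.0526

Independent Poisson processes superpose: combined rate λ = 5.4 + 3.7 = 9.1 per hour.
So μ = 9.1.
P(N = 13) = e^(−9.1) · 9.1^13/13! ≈ 0.0526.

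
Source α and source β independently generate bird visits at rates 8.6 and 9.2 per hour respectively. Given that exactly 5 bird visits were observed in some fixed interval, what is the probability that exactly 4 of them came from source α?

Given the total, each event is independently from source α with probability p = λ_α/(λ_α+λ_β) = 8.6/17.8 ≈ 0.4831.
So K ~ Binomial(5, 8.6/17.8): P(K = 4) = C(5,4) · (8.6/17.8)^4 · (9.2/17.8)^1 ≈ 0.1408.

0.1408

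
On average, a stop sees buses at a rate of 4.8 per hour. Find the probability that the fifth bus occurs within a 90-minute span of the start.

0.8445

Over the interval, μ = 4.8 × 1.5 = 7.2 (a 90-minute span = 1.5 hours).
The fifth arrival falls in the interval iff at least 5 events occur there: P(S_5 ≤ t) = P(N ≥ 5) = 1 − P(N ≤ 4) ≈ 0.8445.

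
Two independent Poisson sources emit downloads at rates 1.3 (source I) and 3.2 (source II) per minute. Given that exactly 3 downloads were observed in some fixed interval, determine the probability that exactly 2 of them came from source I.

0.1780

Given the total, each event is independently from source I with probability p = λ_I/(λ_I+λ_II) = 1.3/4.5 ≈ 0.2889.
So K ~ Binomial(3, 1.3/4.5): P(K = 2) = C(3,2) · (1.3/4.5)^2 · (3.2/4.5)^1 ≈ 0.1780.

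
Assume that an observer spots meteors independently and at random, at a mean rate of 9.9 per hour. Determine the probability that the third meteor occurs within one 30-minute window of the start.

Over the interval, μ = 9.9 × 0.5 = 4.95 (a 30-minute window = 0.5 hours).
The third arrival falls in the interval iff at least 3 events occur there: P(S_3 ≤ t) = P(N ≥ 3) = 1 − P(N ≤ 2) ≈ 0.8711.

0.8711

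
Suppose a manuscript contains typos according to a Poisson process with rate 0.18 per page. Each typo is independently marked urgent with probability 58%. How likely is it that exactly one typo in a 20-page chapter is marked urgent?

0.2588

Thinning: the typos that are marked urgent themselves form a Poisson process with rate 0.58 × 0.18 = 0.1044 per page.
Over the interval, μ = 0.1044 × 20 = 2.088 (a 20-page chapter = 20 pages).
P(N = 1) = e^(−2.088) · 2.088^1/1! ≈ 0.2588.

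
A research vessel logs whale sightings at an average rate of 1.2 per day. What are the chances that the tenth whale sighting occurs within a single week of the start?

0.3341

Over the interval, μ = 1.2 × 7 = 8.4 (a week = 7 days).
The tenth arrival falls in the interval iff at least 10 events occur there: P(S_10 ≤ t) = P(N ≥ 10) = 1 − P(N ≤ 9) ≈ 0.3341.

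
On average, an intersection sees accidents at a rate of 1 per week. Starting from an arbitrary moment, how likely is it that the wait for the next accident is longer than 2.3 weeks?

The wait for the next event is exponential with rate λ = 1 per week.
P(T > 2.3) = e^(−λt) = e^(−1 × 2.3) = e^(−2.3) ≈ 0.1003.

0.1003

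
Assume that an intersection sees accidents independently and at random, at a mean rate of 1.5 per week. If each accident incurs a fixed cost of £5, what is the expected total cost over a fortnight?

E[N] = 1.5 × 2 = 3 (a fortnight = 2 weeks); E[cost] = 3 × £5 = £15.

£15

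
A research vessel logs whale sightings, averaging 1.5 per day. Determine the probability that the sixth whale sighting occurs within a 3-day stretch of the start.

0.2971

Over the interval, μ = 1.5 × 3 = 4.5 (a 3-day stretch = 3 days).
The sixth arrival falls in the interval iff at least 6 events occur there: P(S_6 ≤ t) = P(N ≥ 6) = 1 − P(N ≤ 5) ≈ 0.2971.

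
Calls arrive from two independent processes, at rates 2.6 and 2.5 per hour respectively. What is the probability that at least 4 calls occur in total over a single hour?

0.7487

Independent Poisson processes superpose: combined rate λ = 2.6 + 2.5 = 5.1 per hour.
So μ = 5.1.
P(N ≥ 4) = 1 − P(N ≤ 3) ≈ 0.7487.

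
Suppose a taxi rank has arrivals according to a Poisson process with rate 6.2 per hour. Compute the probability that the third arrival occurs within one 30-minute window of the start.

Over the interval, μ = 6.2 × 0.5 = 3.1 (a 30-minute window = 0.5 hours).
The third arrival falls in the interval iff at least 3 events occur there: P(S_3 ≤ t) = P(N ≥ 3) = 1 − P(N ≤ 2) ≈ 0.5988.

0.5988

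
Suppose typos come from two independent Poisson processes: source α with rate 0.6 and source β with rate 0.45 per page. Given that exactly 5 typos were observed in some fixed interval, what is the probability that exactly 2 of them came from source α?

Given the total, each event is independently from source α with probability p = λ_α/(λ_α+λ_β) = 0.6/1.05 ≈ 0.5714.
So K ~ Binomial(5, 0.6/1.05): P(K = 2) = C(5,2) · (0.6/1.05)^2 · (0.45/1.05)^3 ≈ 0.2570.

0.2570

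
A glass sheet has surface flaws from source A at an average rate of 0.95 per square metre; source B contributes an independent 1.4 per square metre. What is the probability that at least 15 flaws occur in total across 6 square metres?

0.4402

Independent Poisson processes superpose: combined rate λ = 0.95 + 1.4 = 2.35 per square metre.
Over the interval, μ = 2.35 × 6 = 14.1 (6 square metres).
P(N ≥ 15) = 1 − P(N ≤ 14) ≈ 0.4402.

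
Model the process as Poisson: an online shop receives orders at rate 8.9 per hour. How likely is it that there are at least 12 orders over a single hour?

With mean μ = 8.9 per hour,
P(N ≥ 12) = 1 − P(N ≤ 11) = 1 − Σ_{j=0}^{11} e^(−μ) μ^j/j! ≈ 0.1874.

0.1874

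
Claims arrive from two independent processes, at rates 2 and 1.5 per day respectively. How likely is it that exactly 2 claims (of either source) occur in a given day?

Independent Poisson processes superpose: combined rate λ = 2 + 1.5 = 3.5 per day.
So μ = 3.5.
P(N = 2) = e^(−3.5) · 3.5^2/2! ≈ 0.1850.

0.1850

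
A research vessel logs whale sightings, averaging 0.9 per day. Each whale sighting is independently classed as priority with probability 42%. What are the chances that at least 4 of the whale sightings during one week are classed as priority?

Thinning: the whale sightings that are classed as priority themselves form a Poisson process with rate 0.42 × 0.9 = 0.378 per day.
Over the interval, μ = 0.378 × 7 = 2.646 (a week = 7 days).
P(N ≥ 4) = 1 − P(N ≤ 3) ≈ 0.2740.

0.2740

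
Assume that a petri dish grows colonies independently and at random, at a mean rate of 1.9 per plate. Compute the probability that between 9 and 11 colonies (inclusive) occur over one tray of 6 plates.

Over the interval, μ = 1.9 × 6 = 11.4 (a tray of 6 plates = 6 plates).
P(9 ≤ N ≤ 11) = Σ_{j=9}^{11} e^(−11.4) · 11.4^j/j! ≈ 0.3332.

0.3332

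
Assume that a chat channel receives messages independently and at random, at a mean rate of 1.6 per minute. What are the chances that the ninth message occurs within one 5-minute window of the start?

Over the interval, μ = 1.6 × 5 = 8 (a 5-minute window = 5 minutes).
The ninth arrival falls in the interval iff at least 9 events occur there: P(S_9 ≤ t) = P(N ≥ 9) = 1 − P(N ≤ 8) ≈ 0.4075.

0.4075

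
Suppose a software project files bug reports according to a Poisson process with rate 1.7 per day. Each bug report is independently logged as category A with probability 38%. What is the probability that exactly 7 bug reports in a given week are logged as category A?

Thinning: the bug reports that are logged as category A themselves form a Poisson process with rate 0.38 × 1.7 = 0.646 per day.
Over the interval, μ = 0.646 × 7 = 4.522 (a week = 7 days).
P(N = 7) = e^(−4.522) · 4.522^7/7! ≈ 0.0834.

0.0834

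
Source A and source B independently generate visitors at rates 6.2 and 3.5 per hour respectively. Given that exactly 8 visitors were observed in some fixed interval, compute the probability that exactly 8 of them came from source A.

0.0279

Given the total, each event is independently from source A with probability p = λ_A/(λ_A+λ_B) = 6.2/9.7 ≈ 0.6392.
So K ~ Binomial(8, 6.2/9.7): P(K = 8) = C(8,8) · (6.2/9.7)^8 · (3.5/9.7)^0 ≈ 0.0279.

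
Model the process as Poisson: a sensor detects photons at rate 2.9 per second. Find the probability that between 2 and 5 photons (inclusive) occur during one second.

With mean μ = 2.9 per second,
P(2 ≤ N ≤ 5) = Σ_{j=2}^{5} e^(−2.9) · 2.9^j/j! ≈ 0.7112.

0.7112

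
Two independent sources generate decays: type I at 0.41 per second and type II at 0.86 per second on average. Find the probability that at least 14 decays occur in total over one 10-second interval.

Independent Poisson processes superpose: combined rate λ = 0.41 + 0.86 = 1.27 per second.
Over the interval, μ = 1.27 × 10 = 12.7 (a 10-second interval = 10 seconds).
P(N ≥ 14) = 1 − P(N ≤ 13) ≈ 0.3940.

0.3940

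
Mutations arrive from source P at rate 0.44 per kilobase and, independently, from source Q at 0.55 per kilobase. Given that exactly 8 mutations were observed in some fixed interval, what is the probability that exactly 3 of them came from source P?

Given the total, each event is independently from source P with probability p = λ_P/(λ_P+λ_Q) = 0.44/0.99 ≈ 0.4444.
So K ~ Binomial(8, 0.44/0.99): P(K = 3) = C(8,3) · (0.44/0.99)^3 · (0.55/0.99)^5 ≈ 0.2602.

0.2602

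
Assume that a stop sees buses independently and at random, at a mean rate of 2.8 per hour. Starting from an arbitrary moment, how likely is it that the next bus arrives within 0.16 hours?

Inter-arrival times are exponential with rate λ = 2.8 per hour.
P(T ≤ 0.16) = 1 − e^(−λt) = 1 − e^(−2.8 × 0.16) = 1 − e^(−0.448) ≈ 0.3611.

0.3611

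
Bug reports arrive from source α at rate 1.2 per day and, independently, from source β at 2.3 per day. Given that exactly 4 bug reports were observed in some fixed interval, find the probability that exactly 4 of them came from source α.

Given the total, each event is independently from source α with probability p = λ_α/(λ_α+λ_β) = 1.2/3.5 ≈ 0.3429.
So K ~ Binomial(4, 1.2/3.5): P(K = 4) = C(4,4) · (1.2/3.5)^4 · (2.3/3.5)^0 ≈ 0.0138.

0.0138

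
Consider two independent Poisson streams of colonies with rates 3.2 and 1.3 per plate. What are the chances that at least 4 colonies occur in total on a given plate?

Independent Poisson processes superpose: combined rate λ = 3.2 + 1.3 = 4.5 per plate.
So μ = 4.5.
P(N ≥ 4) = 1 − P(N ≤ 3) ≈ 0.6577.

0.6577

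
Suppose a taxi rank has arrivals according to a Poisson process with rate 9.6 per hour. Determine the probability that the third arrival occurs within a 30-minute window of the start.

0.8575

Over the interval, μ = 9.6 × 0.5 = 4.8 (a 30-minute window = 0.5 hours).
The third arrival falls in the interval iff at least 3 events occur there: P(S_3 ≤ t) = P(N ≥ 3) = 1 − P(N ≤ 2) ≈ 0.8575.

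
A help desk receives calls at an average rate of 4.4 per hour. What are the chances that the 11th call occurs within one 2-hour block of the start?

Over the interval, μ = 4.4 × 2 = 8.8 (a 2-hour block = 2 hours).
The 11th arrival falls in the interval iff at least 11 events occur there: P(S_11 ≤ t) = P(N ≥ 11) = 1 − P(N ≤ 10) ≈ 0.2706.

0.2706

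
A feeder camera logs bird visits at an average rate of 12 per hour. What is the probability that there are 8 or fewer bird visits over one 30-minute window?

0.8472

Over the interval, μ = 12 × 0.5 = 6 (a 30-minute window = 0.5 hours).
P(N ≤ 8) = Σ_{j=0}^{8} e^(−μ) μ^j/j! ≈ 0.8472.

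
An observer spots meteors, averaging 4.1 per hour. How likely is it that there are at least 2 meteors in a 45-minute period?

Over the interval, μ = 4.1 × 0.75 = 3.075 (a 45-minute period = 0.75 hours).
P(N ≥ 2) = 1 − P(N ≤ 1) = 1 − Σ_{j=0}^{1} e^(−μ) μ^j/j! ≈ 0.8118.

0.8118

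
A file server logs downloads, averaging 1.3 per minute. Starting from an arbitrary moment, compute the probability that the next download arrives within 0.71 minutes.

Inter-arrival times are exponential with rate λ = 1.3 per minute.
P(T ≤ 0.71) = 1 − e^(−λt) = 1 − e^(−1.3 × 0.71) = 1 − e^(−0.923) ≈ 0.6027.

0.6027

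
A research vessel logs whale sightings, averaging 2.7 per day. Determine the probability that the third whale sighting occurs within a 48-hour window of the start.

0.9052

Over the interval, μ = 2.7 × 2 = 5.4 (a 48-hour window = 2 days).
The third arrival falls in the interval iff at least 3 events occur there: P(S_3 ≤ t) = P(N ≥ 3) = 1 − P(N ≤ 2) ≈ 0.9052.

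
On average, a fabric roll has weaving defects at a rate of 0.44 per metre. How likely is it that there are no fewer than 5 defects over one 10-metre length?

Over the interval, μ = 0.44 × 10 = 4.4 (a 10-metre length = 10 metres).
P(N ≥ 5) = 1 − P(N ≤ 4) = 1 − Σ_{j=0}^{4} e^(−μ) μ^j/j! ≈ 0.4488.

0.4488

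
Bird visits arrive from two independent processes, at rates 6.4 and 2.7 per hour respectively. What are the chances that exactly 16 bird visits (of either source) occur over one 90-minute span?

Independent Poisson processes superpose: combined rate λ = 6.4 + 2.7 = 9.1 per hour.
Over the interval, μ = 9.1 × 1.5 = 13.65 (a 90-minute span = 1.5 hours).
P(N = 16) = e^(−13.65) · 13.65^16/16! ≈ 0.0819.

0.0819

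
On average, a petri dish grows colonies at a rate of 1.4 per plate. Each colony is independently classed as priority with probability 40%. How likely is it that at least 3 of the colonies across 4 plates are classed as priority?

0.3880

Thinning: the colonies that are classed as priority themselves form a Poisson process with rate 0.4 × 1.4 = 0.56 per plate.
Over the interval, μ = 0.56 × 4 = 2.24 (4 plates).
P(N ≥ 3) = 1 − P(N ≤ 2) ≈ 0.3880.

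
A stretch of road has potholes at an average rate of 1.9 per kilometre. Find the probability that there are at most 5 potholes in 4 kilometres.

Over the interval, μ = 1.9 × 4 = 7.6 (4 kilometres).
P(N ≤ 5) = Σ_{j=0}^{5} e^(−μ) μ^j/j! ≈ 0.2307.

0.2307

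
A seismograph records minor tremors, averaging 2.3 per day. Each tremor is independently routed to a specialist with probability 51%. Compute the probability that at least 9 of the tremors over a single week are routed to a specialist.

0.4369

Thinning: the tremors that are routed to a specialist themselves form a Poisson process with rate 0.51 × 2.3 = 1.173 per day.
Over the interval, μ = 1.173 × 7 = 8.211 (a week = 7 days).
P(N ≥ 9) = 1 − P(N ≤ 8) ≈ 0.4369.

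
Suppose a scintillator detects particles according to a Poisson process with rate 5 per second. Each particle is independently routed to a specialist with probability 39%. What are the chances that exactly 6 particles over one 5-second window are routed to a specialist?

0.0696

Thinning: the particles that are routed to a specialist themselves form a Poisson process with rate 0.39 × 5 = 1.95 per second.
Over the interval, μ = 1.95 × 5 = 9.75 (a 5-second window = 5 seconds).
P(N = 6) = e^(−9.75) · 9.75^6/6! ≈ 0.0696.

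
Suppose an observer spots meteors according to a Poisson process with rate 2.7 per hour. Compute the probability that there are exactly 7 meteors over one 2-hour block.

Over the interval, μ = 2.7 × 2 = 5.4 (a 2-hour block = 2 hours).
P(N = 7) = e^(−μ) μ^7/7! = e^(−5.4) · 5.4^7/5040 ≈ 0.1200.

0.1200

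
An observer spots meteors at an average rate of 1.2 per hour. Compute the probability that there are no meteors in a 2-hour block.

Over the interval, μ = 1.2 × 2 = 2.4 (a 2-hour block = 2 hours).
P(N = 0) = e^(−μ) μ^0/0! = e^(−2.4) · 2.4^0/1 ≈ 0.0907.

0.0907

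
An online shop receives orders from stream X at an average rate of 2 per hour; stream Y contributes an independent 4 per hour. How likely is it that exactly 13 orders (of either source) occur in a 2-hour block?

Independent Poisson processes superpose: combined rate λ = 2 + 4 = 6 per hour.
Over the interval, μ = 6 × 2 = 12 (a 2-hour block = 2 hours).
P(N = 13) = e^(−12) · 12^13/13! ≈ 0.1056.

0.1056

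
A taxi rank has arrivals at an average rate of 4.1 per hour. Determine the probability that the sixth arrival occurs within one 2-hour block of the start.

0.8264

Over the interval, μ = 4.1 × 2 = 8.2 (a 2-hour block = 2 hours).
The sixth arrival falls in the interval iff at least 6 events occur there: P(S_6 ≤ t) = P(N ≥ 6) = 1 − P(N ≤ 5) ≈ 0.8264.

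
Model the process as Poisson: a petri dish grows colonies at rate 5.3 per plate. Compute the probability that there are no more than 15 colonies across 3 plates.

0.4767

Over the interval, μ = 5.3 × 3 = 15.9 (3 plates).
P(N ≤ 15) = Σ_{j=0}^{15} e^(−μ) μ^j/j! ≈ 0.4767.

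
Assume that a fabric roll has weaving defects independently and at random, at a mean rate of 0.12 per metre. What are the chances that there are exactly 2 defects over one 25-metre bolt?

Over the interval, μ = 0.12 × 25 = 3 (a 25-metre bolt = 25 metres).
P(N = 2) = e^(−μ) μ^2/2! = e^(−3) · 3^2/2 ≈ 0.2240.

0.2240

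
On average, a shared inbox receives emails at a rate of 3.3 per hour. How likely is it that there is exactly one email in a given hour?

0.1217

With mean μ = 3.3 per hour,
P(N = 1) = e^(−μ) μ^1/1! = e^(−3.3) · 3.3^1/1 ≈ 0.1217.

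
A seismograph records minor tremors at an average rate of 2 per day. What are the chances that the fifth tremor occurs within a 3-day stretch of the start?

Over the interval, μ = 2 × 3 = 6 (a 3-day stretch = 3 days).
The fifth arrival falls in the interval iff at least 5 events occur there: P(S_5 ≤ t) = P(N ≥ 5) = 1 − P(N ≤ 4) ≈ 0.7149.

0.7149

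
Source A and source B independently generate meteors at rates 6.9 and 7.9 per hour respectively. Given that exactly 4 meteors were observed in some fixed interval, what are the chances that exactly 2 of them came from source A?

Given the total, each event is independently from source A with probability p = λ_A/(λ_A+λ_B) = 6.9/14.8 ≈ 0.4662.
So K ~ Binomial(4, 6.9/14.8): P(K = 2) = C(4,2) · (6.9/14.8)^2 · (7.9/14.8)^2 ≈ 0.3716.

0.3716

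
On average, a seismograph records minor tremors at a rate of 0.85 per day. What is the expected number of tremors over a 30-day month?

25.5

E[N] = λt = 0.85 × 30 = 25.5 (a 30-day month = 30 days).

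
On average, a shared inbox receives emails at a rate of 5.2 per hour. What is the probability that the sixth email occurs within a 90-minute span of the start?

0.7897

Over the interval, μ = 5.2 × 1.5 = 7.8 (a 90-minute span = 1.5 hours).
The sixth arrival falls in the interval iff at least 6 events occur there: P(S_6 ≤ t) = P(N ≥ 6) = 1 − P(N ≤ 5) ≈ 0.7897.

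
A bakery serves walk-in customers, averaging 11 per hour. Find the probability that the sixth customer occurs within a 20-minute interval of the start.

Over the interval, μ = 11 × 1/3 ≈ 3.66667 (a 20-minute interval = 1/3 hours).
The sixth arrival falls in the interval iff at least 6 events occur there: P(S_6 ≤ t) = P(N ≥ 6) = 1 − P(N ≤ 5) ≈ 0.1652.

0.1652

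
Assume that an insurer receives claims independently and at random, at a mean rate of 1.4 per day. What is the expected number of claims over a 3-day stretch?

E[N] = λt = 1.4 × 3 = 4.2 (a 3-day stretch = 3 days).

4.2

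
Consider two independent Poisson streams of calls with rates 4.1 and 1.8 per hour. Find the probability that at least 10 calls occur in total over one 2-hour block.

Independent Poisson processes superpose: combined rate λ = 4.1 + 1.8 = 5.9 per hour.
Over the interval, μ = 5.9 × 2 = 11.8 (a 2-hour block = 2 hours).
P(N ≥ 10) = 1 − P(N ≤ 9) ≈ 0.7397.

0.7397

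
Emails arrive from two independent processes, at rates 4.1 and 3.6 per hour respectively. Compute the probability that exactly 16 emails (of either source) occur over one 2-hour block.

Independent Poisson processes superpose: combined rate λ = 4.1 + 3.6 = 7.7 per hour.
Over the interval, μ = 7.7 × 2 = 15.4 (a 2-hour block = 2 hours).
P(N = 16) = e^(−15.4) · 15.4^16/16! ≈ 0.0981.

0.0981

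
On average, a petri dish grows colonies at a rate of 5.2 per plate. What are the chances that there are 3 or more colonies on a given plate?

With mean μ = 5.2 per plate,
P(N ≥ 3) = 1 − P(N ≤ 2) = 1 − Σ_{j=0}^{2} e^(−μ) μ^j/j! ≈ 0.8912.

0.8912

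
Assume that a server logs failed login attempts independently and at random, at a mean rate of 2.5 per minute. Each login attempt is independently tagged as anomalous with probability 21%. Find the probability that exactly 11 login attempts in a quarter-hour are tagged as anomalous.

0.0688

Thinning: the login attempts that are tagged as anomalous themselves form a Poisson process with rate 0.21 × 2.5 = 0.525 per minute.
Over the interval, μ = 0.525 × 15 = 7.875 (a quarter-hour = 15 minutes).
P(N = 11) = e^(−7.875) · 7.875^11/11! ≈ 0.0688.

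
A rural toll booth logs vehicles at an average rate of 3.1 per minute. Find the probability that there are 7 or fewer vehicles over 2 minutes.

0.7160

Over the interval, μ = 3.1 × 2 = 6.2 (2 minutes).
P(N ≤ 7) = Σ_{j=0}^{7} e^(−μ) μ^j/j! ≈ 0.7160.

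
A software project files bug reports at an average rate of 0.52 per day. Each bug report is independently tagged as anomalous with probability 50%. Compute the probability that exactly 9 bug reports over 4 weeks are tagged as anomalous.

Thinning: the bug reports that are tagged as anomalous themselves form a Poisson process with rate 0.5 × 0.52 = 0.26 per day.
Over the interval, μ = 0.26 × 28 = 7.28 (4 weeks = 28 days).
P(N = 9) = e^(−7.28) · 7.28^9/9! ≈ 0.1091.

0.1091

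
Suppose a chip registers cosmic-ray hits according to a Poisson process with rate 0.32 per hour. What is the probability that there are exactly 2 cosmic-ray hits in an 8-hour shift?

0.2533

Over the interval, μ = 0.32 × 8 = 2.56 (an 8-hour shift = 8 hours).
P(N = 2) = e^(−μ) μ^2/2! = e^(−2.56) · 2.56^2/2 ≈ 0.2533.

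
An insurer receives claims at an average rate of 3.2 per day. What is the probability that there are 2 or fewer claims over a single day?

0.3799

With mean μ = 3.2 per day,
P(N ≤ 2) = Σ_{j=0}^{2} e^(−μ) μ^j/j! ≈ 0.3799.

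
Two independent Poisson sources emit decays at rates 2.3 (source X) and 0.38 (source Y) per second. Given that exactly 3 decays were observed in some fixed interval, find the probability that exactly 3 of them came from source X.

Given the total, each event is independently from source X with probability p = λ_X/(λ_X+λ_Y) = 2.3/2.68 ≈ 0.8582.
So K ~ Binomial(3, 2.3/2.68): P(K = 3) = C(3,3) · (2.3/2.68)^3 · (0.38/2.68)^0 ≈ 0.6321.

0.6321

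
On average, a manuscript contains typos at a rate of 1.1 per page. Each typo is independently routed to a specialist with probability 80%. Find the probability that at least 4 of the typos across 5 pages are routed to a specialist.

Thinning: the typos that are routed to a specialist themselves form a Poisson process with rate 0.8 × 1.1 = 0.88 per page.
Over the interval, μ = 0.88 × 5 = 4.4 (5 pages).
P(N ≥ 4) = 1 − P(N ≤ 3) ≈ 0.6406.

0.6406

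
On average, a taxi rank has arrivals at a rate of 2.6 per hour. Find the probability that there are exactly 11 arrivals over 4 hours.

Over the interval, μ = 2.6 × 4 = 10.4 (4 hours).
P(N = 11) = e^(−μ) μ^11/11! = e^(−10.4) · 10.4^11/39916800 ≈ 0.1174.

0.1174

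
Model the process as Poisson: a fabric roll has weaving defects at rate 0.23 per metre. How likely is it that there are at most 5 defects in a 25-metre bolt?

Over the interval, μ = 0.23 × 25 = 5.75 (a 25-metre bolt = 25 metres).
P(N ≤ 5) = Σ_{j=0}^{5} e^(−μ) μ^j/j! ≈ 0.4866.

0.4866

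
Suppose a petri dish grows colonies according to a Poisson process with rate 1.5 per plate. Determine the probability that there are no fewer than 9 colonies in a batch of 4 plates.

Over the interval, μ = 1.5 × 4 = 6 (a batch of 4 plates = 4 plates).
P(N ≥ 9) = 1 − P(N ≤ 8) = 1 − Σ_{j=0}^{8} e^(−μ) μ^j/j! ≈ 0.1528.

0.1528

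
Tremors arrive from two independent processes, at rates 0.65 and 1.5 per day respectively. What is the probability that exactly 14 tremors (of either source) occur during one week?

Independent Poisson processes superpose: combined rate λ = 0.65 + 1.5 = 2.15 per day.
Over the interval, μ = 2.15 × 7 = 15.05 (a week = 7 days).
P(N = 14) = e^(−15.05) · 15.05^14/14! ≈ 0.1021.

0.1021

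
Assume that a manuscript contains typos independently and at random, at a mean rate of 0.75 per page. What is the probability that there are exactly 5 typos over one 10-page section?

0.1094

Over the interval, μ = 0.75 × 10 = 7.5 (a 10-page section = 10 pages).
P(N = 5) = e^(−μ) μ^5/5! = e^(−7.5) · 7.5^5/120 ≈ 0.1094.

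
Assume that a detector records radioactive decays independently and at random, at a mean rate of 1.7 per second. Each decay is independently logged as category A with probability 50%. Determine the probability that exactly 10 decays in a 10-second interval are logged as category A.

Thinning: the decays that are logged as category A themselves form a Poisson process with rate 0.5 × 1.7 = 0.85 per second.
Over the interval, μ = 0.85 × 10 = 8.5 (a 10-second interval = 10 seconds).
P(N = 10) = e^(−8.5) · 8.5^10/10! ≈ 0.1104.

0.1104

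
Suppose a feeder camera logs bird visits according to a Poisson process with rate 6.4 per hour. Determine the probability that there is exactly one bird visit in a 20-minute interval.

Over the interval, μ = 6.4 × 1/3 ≈ 2.13333 (a 20-minute interval = 1/3 hours).
P(N = 1) = e^(−μ) μ^1/1! = e^(−2.13333) · 2.13333^1/1 ≈ 0.2527.

0.2527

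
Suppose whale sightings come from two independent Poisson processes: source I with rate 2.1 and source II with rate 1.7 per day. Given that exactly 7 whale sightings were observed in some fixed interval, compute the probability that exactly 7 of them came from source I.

Given the total, each event is independently from source I with probability p = λ_I/(λ_I+λ_II) = 2.1/3.8 ≈ 0.5526.
So K ~ Binomial(7, 2.1/3.8): P(K = 7) = C(7,7) · (2.1/3.8)^7 · (1.7/3.8)^0 ≈ 0.0157.

0.0157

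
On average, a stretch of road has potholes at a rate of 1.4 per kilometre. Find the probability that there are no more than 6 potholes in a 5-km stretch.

Over the interval, μ = 1.4 × 5 = 7 (a 5-km stretch = 5 kilometres).
P(N ≤ 6) = Σ_{j=0}^{6} e^(−μ) μ^j/j! ≈ 0.4497.

0.4497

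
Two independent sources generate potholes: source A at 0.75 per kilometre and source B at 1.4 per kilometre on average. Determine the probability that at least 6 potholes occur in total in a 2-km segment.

0.2633

Independent Poisson processes superpose: combined rate λ = 0.75 + 1.4 = 2.15 per kilometre.
Over the interval, μ = 2.15 × 2 = 4.3 (a 2-km segment = 2 kilometres).
P(N ≥ 6) = 1 − P(N ≤ 5) ≈ 0.2633.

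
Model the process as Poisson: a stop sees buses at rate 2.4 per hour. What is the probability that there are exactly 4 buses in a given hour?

0.1254

With mean μ = 2.4 per hour,
P(N = 4) = e^(−μ) μ^4/4! = e^(−2.4) · 2.4^4/24 ≈ 0.1254.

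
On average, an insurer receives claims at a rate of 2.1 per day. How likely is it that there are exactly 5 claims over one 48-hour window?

0.1633

Over the interval, μ = 2.1 × 2 = 4.2 (a 48-hour window = 2 days).
P(N = 5) = e^(−μ) μ^5/5! = e^(−4.2) · 4.2^5/120 ≈ 0.1633.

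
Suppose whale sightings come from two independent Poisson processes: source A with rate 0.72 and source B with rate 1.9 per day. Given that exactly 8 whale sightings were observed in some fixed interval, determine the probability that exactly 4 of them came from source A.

0.1104

Given the total, each event is independently from source A with probability p = λ_A/(λ_A+λ_B) = 0.72/2.62 ≈ 0.2748.
So K ~ Binomial(8, 0.72/2.62): P(K = 4) = C(8,4) · (0.72/2.62)^4 · (1.9/2.62)^4 ≈ 0.1104.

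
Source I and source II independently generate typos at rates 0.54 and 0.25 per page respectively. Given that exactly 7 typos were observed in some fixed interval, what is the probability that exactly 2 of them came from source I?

0.0311

Given the total, each event is independently from source I with probability p = λ_I/(λ_I+λ_II) = 0.54/0.79 ≈ 0.6835.
So K ~ Binomial(7, 0.54/0.79): P(K = 2) = C(7,2) · (0.54/0.79)^2 · (0.25/0.79)^5 ≈ 0.0311.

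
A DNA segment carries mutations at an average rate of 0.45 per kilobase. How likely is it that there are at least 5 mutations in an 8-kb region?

0.2936

Over the interval, μ = 0.45 × 8 = 3.6 (an 8-kb region = 8 kilobases).
P(N ≥ 5) = 1 − P(N ≤ 4) = 1 − Σ_{j=0}^{4} e^(−μ) μ^j/j! ≈ 0.2936.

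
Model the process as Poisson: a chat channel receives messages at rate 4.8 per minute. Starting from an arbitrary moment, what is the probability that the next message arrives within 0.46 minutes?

0.8901

Inter-arrival times are exponential with rate λ = 4.8 per minute.
P(T ≤ 0.46) = 1 − e^(−λt) = 1 − e^(−4.8 × 0.46) = 1 − e^(−2.208) ≈ 0.8901.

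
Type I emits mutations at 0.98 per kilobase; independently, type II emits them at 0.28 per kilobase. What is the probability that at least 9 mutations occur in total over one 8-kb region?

0.6761

Independent Poisson processes superpose: combined rate λ = 0.98 + 0.28 = 1.26 per kilobase.
Over the interval, μ = 1.26 × 8 = 10.08 (an 8-kb region = 8 kilobases).
P(N ≥ 9) = 1 − P(N ≤ 8) ≈ 0.6761.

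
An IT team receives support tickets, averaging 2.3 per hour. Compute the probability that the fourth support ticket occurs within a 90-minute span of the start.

0.4525

Over the interval, μ = 2.3 × 1.5 = 3.45 (a 90-minute span = 1.5 hours).
The fourth arrival falls in the interval iff at least 4 events occur there: P(S_4 ≤ t) = P(N ≥ 4) = 1 − P(N ≤ 3) ≈ 0.4525.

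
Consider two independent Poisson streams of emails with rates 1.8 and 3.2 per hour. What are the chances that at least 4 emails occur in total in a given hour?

0.7350

Independent Poisson processes superpose: combined rate λ = 1.8 + 3.2 = 5 per hour.
So μ = 5.
P(N ≥ 4) = 1 − P(N ≤ 3) ≈ 0.7350.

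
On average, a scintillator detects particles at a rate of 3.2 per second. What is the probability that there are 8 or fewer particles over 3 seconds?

0.3796

Over the interval, μ = 3.2 × 3 = 9.6 (3 seconds).
P(N ≤ 8) = Σ_{j=0}^{8} e^(−μ) μ^j/j! ≈ 0.3796.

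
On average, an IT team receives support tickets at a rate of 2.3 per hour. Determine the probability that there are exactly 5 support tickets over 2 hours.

0.1725

Over the interval, μ = 2.3 × 2 = 4.6 (2 hours).
P(N = 5) = e^(−μ) μ^5/5! = e^(−4.6) · 4.6^5/120 ≈ 0.1725.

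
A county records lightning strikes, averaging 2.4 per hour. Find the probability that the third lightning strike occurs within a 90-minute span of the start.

0.6973

Over the interval, μ = 2.4 × 1.5 = 3.6 (a 90-minute span = 1.5 hours).
The third arrival falls in the interval iff at least 3 events occur there: P(S_3 ≤ t) = P(N ≥ 3) = 1 − P(N ≤ 2) ≈ 0.6973.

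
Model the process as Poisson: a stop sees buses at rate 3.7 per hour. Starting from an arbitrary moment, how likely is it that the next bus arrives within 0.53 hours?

0.8593

Inter-arrival times are exponential with rate λ = 3.7 per hour.
P(T ≤ 0.53) = 1 − e^(−λt) = 1 − e^(−3.7 × 0.53) = 1 − e^(−1.961) ≈ 0.8593.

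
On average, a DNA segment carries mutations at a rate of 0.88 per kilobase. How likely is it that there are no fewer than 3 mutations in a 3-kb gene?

0.4916

Over the interval, μ = 0.88 × 3 = 2.64 (a 3-kb gene = 3 kilobases).
P(N ≥ 3) = 1 − P(N ≤ 2) = 1 − Σ_{j=0}^{2} e^(−μ) μ^j/j! ≈ 0.4916.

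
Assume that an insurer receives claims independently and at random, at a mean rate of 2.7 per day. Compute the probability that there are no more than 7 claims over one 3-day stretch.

Over the interval, μ = 2.7 × 3 = 8.1 (a 3-day stretch = 3 days).
P(N ≤ 7) = Σ_{j=0}^{7} e^(−μ) μ^j/j! ≈ 0.4391.

0.4391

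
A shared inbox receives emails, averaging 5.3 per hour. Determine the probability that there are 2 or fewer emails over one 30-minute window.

Over the interval, μ = 5.3 × 0.5 = 2.65 (a 30-minute window = 0.5 hours).
P(N ≤ 2) = Σ_{j=0}^{2} e^(−μ) μ^j/j! ≈ 0.5060.

0.5060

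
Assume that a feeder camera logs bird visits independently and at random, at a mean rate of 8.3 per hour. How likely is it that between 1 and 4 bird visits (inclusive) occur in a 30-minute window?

Over the interval, μ = 8.3 × 0.5 = 4.15 (a 30-minute window = 0.5 hours).
P(1 ≤ N ≤ 4) = Σ_{j=1}^{4} e^(−4.15) · 4.15^j/j! ≈ 0.5838.

0.5838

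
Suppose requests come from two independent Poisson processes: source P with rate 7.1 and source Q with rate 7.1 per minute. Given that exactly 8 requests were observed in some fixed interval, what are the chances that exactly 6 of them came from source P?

Given the total, each event is independently from source P with probability p = λ_P/(λ_P+λ_Q) = 7.1/14.2 = 0.5000.
So K ~ Binomial(8, 7.1/14.2): P(K = 6) = C(8,6) · (7.1/14.2)^6 · (7.1/14.2)^2 ≈ 0.1094.

0.1094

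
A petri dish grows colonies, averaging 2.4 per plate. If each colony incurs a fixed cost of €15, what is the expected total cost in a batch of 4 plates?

E[N] = 2.4 × 4 = 9.6 (a batch of 4 plates = 4 plates); E[cost] = 9.6 × €15 = €144.

€144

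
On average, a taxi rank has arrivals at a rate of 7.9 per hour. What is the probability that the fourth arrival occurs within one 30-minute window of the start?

0.5567

Over the interval, μ = 7.9 × 0.5 = 3.95 (a 30-minute window = 0.5 hours).
The fourth arrival falls in the interval iff at least 4 events occur there: P(S_4 ≤ t) = P(N ≥ 4) = 1 − P(N ≤ 3) ≈ 0.5567.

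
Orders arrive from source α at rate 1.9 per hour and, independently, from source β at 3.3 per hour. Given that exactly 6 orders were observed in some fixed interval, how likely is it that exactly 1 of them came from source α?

Given the total, each event is independently from source α with probability p = λ_α/(λ_α+λ_β) = 1.9/5.2 ≈ 0.3654.
So K ~ Binomial(6, 1.9/5.2): P(K = 1) = C(6,1) · (1.9/5.2)^1 · (3.3/5.2)^5 ≈ 0.2257.

0.2257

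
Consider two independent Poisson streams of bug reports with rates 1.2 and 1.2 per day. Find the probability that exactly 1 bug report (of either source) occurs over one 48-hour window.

Independent Poisson processes superpose: combined rate λ = 1.2 + 1.2 = 2.4 per day.
Over the interval, μ = 2.4 × 2 = 4.8 (a 48-hour window = 2 days).
P(N = 1) = e^(−4.8) · 4.8^1/1! ≈ 0.0395.

0.0395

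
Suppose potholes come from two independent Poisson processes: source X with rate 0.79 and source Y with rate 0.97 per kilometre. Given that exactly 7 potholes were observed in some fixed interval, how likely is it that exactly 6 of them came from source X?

0.0316

Given the total, each event is independently from source X with probability p = λ_X/(λ_X+λ_Y) = 0.79/1.76 ≈ 0.4489.
So K ~ Binomial(7, 0.79/1.76): P(K = 6) = C(7,6) · (0.79/1.76)^6 · (0.97/1.76)^1 ≈ 0.0316.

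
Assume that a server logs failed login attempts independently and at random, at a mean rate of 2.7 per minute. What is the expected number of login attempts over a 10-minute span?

E[N] = λt = 2.7 × 10 = 27 (a 10-minute span = 10 minutes).

27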